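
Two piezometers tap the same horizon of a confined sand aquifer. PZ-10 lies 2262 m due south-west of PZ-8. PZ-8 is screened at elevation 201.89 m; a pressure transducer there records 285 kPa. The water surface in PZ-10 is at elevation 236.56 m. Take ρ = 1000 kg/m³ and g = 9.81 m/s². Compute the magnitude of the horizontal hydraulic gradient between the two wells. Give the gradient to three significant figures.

Pressure head at PZ-8: ψ = P/(ρg) = 285×1000 / (1000 × 9.81) = 29.05 m.
Total head at PZ-8: h = z + ψ = 201.89 + 29.05 = 230.94 m.
Total head at PZ-10: h = 236.56 m (water level in the piezometer is the total head).
Head difference: h(PZ-8) − h(PZ-10) = 230.94 − 236.56 = -5.62 m.
Hydraulic gradient: i = |Δh| / L = 5.62 / 2262 = 0.00248.

i ≈ 0.00248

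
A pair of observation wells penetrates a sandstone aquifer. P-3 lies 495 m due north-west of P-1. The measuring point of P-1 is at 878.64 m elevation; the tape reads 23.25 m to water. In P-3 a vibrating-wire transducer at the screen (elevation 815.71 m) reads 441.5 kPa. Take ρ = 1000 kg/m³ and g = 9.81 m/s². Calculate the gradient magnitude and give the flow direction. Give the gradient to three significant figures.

i ≈ 0.0108; groundwater flows toward the south-east

Total head at P-1: h = 878.64 − 23.25 = 855.39 m.
Pressure head at P-3: ψ = P/(ρg) = 441.5×1000 / (1000 × 9.81) = 45.01 m.
Total head at P-3: h = z + ψ = 815.71 + 45.01 = 860.72 m.
Head difference: h(P-1) − h(P-3) = 855.39 − 860.72 = -5.33 m.
Hydraulic gradient: i = |Δh| / L = 5.33 / 495 = 0.0108.
Flow is from higher to lower head: from P-3 toward P-1, i.e. toward the south-east.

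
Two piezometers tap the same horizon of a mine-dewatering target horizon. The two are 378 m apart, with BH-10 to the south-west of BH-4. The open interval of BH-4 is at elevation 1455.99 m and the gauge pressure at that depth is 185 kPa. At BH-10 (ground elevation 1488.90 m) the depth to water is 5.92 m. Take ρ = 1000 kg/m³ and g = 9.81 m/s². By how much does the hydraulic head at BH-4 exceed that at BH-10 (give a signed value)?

Δh ≈ -8.13 m

Pressure head at BH-4: ψ = P/(ρg) = 185×1000 / (1000 × 9.81) = 18.86 m.
Total head at BH-4: h = z + ψ = 1455.99 + 18.86 = 1474.85 m.
Total head at BH-10: h = 1488.90 − 5.92 = 1482.98 m.
Head difference: h(BH-4) − h(BH-10) = 1474.85 − 1482.98 = -8.13 m.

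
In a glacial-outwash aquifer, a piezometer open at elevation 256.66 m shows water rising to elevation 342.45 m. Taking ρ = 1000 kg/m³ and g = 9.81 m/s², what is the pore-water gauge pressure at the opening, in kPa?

Pressure head ψ = h − z = 342.45 − 256.66 = 85.79 m.
P = ρgψ = 1000 × 9.81 × 85.79 = 841600 Pa ≈ 842 kPa.

P ≈ 842 kPa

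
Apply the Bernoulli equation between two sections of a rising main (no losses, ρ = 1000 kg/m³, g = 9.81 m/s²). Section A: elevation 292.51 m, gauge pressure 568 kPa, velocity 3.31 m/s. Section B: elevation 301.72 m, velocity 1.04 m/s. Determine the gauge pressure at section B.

Pressure head at A: ψ₁ = P₁/(ρg) = 568×1000 / (1000 × 9.81) = 57.90 m.
Velocity heads: v₁²/2g = 3.31²/19.62 = 0.558 m; v₂²/2g = 1.04²/19.62 = 0.055 m.
Total head H = z₁ + ψ₁ + v₁²/2g = 292.51 + 57.90 + 0.558 = 350.97 m.
ψ₂ = H − z₂ − v₂²/2g = 350.97 − 301.72 − 0.055 = 49.20 m.
P₂ = ρgψ₂ = 1000 × 9.81 × 49.20 ≈ 483 kPa.

P₂ ≈ 483 kPa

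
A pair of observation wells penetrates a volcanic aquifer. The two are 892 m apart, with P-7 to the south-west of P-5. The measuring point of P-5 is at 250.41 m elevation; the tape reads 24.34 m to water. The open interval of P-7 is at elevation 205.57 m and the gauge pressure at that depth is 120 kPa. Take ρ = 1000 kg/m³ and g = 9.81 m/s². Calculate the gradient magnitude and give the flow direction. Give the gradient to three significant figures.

Total head at P-5: h = 250.41 − 24.34 = 226.07 m.
Pressure head at P-7: ψ = P/(ρg) = 120×1000 / (1000 × 9.81) = 12.23 m.
Total head at P-7: h = z + ψ = 205.57 + 12.23 = 217.80 m.
Head difference: h(P-5) − h(P-7) = 226.07 − 217.80 = 8.27 m.
Hydraulic gradient: i = |Δh| / L = 8.27 / 892 = 0.00927.
Flow is from higher to lower head: from P-5 toward P-7, i.e. toward the south-west.

i ≈ 0.00927; groundwater flows toward the south-west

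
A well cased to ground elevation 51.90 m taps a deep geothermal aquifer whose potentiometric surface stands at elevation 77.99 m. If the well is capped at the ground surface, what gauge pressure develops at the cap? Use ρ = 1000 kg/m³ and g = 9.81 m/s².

Head above the cap: Δh = 77.99 − 51.90 = 26.09 m.
P = ρgΔh = 1000 × 9.81 × 26.09 = 255943 Pa ≈ 256 kPa.

P ≈ 256 kPa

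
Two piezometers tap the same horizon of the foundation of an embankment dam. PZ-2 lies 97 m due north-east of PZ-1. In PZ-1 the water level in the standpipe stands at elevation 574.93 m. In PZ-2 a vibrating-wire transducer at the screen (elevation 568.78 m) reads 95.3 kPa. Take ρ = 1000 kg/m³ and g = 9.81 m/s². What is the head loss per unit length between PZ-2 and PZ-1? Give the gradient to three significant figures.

Total head at PZ-1: h = 574.93 m (water level in the piezometer is the total head).
Pressure head at PZ-2: ψ = P/(ρg) = 95.3×1000 / (1000 × 9.81) = 9.71 m.
Total head at PZ-2: h = z + ψ = 568.78 + 9.71 = 578.49 m.
Head difference: h(PZ-1) − h(PZ-2) = 574.93 − 578.49 = -3.56 m.
Hydraulic gradient: i = |Δh| / L = 3.56 / 97 = 0.0367.

i ≈ 0.0367 m/m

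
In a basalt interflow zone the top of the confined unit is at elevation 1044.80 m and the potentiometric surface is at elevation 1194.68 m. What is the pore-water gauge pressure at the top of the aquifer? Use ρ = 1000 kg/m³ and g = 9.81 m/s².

Pressure head at the aquifer top: ψ = h − z = 1194.68 − 1044.80 = 149.88 m.
P = ρgψ = 1000 × 9.81 × 149.88 = 1470323 Pa ≈ 1470 kPa.

P ≈ 1470 kPa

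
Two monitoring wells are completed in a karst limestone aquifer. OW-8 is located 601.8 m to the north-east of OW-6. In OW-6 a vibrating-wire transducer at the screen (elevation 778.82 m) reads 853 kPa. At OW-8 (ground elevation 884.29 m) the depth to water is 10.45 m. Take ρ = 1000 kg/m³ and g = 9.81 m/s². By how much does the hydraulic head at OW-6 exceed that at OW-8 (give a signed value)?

Pressure head at OW-6: ψ = P/(ρg) = 853×1000 / (1000 × 9.81) = 86.95 m.
Total head at OW-6: h = z + ψ = 778.82 + 86.95 = 865.77 m.
Total head at OW-8: h = 884.29 − 10.45 = 873.84 m.
Head difference: h(OW-6) − h(OW-8) = 865.77 − 873.84 = -8.07 m.

Δh ≈ -8.07 m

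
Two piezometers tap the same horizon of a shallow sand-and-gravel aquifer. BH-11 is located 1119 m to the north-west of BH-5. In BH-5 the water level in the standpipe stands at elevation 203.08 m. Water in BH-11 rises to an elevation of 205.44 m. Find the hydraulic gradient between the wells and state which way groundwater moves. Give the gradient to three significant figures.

Total head at BH-5: h = 203.08 m (water level in the piezometer is the total head).
Total head at BH-11: h = 205.44 m (water level in the piezometer is the total head).
Head difference: h(BH-5) − h(BH-11) = 203.08 − 205.44 = -2.36 m.
Hydraulic gradient: i = |Δh| / L = 2.36 / 1119 = 0.00211.
Flow is from higher to lower head: from BH-11 toward BH-5, i.e. toward the south-east.

i ≈ 0.00211; groundwater flows toward the south-east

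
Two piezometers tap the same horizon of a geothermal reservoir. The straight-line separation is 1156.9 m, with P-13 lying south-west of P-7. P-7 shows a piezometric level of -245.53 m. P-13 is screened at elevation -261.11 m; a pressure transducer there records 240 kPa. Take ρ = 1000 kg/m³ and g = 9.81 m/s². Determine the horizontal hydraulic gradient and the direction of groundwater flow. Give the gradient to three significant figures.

Total head at P-7: h = -245.53 m (water level in the piezometer is the total head).
Pressure head at P-13: ψ = P/(ρg) = 240×1000 / (1000 × 9.81) = 24.46 m.
Total head at P-13: h = z + ψ = -261.11 + 24.46 = -236.65 m.
Head difference: h(P-7) − h(P-13) = -245.53 − (-236.65) = -8.88 m.
Hydraulic gradient: i = |Δh| / L = 8.88 / 1156.9 = 0.00768.
Flow is from higher to lower head: from P-13 toward P-7, i.e. toward the north-east.

i ≈ 0.00768; groundwater flows toward the north-east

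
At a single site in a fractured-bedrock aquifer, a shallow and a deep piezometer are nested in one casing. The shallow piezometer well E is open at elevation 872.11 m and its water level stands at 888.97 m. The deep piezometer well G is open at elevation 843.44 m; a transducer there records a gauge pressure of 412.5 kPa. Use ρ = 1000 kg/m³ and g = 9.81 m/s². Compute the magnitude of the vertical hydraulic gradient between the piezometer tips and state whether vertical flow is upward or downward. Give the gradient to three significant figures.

|i_v| ≈ 0.121; vertical flow is downward

Total head at well E: h = 888.97 m (water level in the standpipe).
Pressure head at well G: ψ = P/(ρg) = 412.5×1000 / (1000 × 9.81) = 42.05 m.
Total head at well G: h = z + ψ = 843.44 + 42.05 = 885.49 m.
Δh = h(well E) − h(well G) = 888.97 − 885.49 = 3.48 m.
Vertical separation Δz = 872.11 − 843.44 = 28.67 m.
|i_v| = |Δh| / Δz = 3.48 / 28.67 = 0.121.
Head is higher in the shallow piezometer, so vertical flow is downward (recharge condition).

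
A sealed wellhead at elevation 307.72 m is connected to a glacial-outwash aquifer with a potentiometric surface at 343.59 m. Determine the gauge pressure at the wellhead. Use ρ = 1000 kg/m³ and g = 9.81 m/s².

P ≈ 352 kPa

Head above the cap: Δh = 343.59 − 307.72 = 35.87 m.
P = ρgΔh = 1000 × 9.81 × 35.87 = 351885 Pa ≈ 352 kPa.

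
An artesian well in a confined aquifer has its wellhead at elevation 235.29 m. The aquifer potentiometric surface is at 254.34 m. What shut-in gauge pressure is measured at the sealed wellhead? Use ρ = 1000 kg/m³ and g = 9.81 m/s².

Head above the cap: Δh = 254.34 − 235.29 = 19.05 m.
P = ρgΔh = 1000 × 9.81 × 19.05 = 186880 Pa ≈ 187 kPa.

P ≈ 187 kPa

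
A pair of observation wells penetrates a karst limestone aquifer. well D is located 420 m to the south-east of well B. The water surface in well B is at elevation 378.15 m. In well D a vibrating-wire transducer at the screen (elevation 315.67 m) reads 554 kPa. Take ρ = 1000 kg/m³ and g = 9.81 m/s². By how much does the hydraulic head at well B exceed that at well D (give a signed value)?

Total head at well B: h = 378.15 m (water level in the piezometer is the total head).
Pressure head at well D: ψ = P/(ρg) = 554×1000 / (1000 × 9.81) = 56.47 m.
Total head at well D: h = z + ψ = 315.67 + 56.47 = 372.14 m.
Head difference: h(well B) − h(well D) = 378.15 − 372.14 = 6.01 m.

Δh ≈ 6.01 m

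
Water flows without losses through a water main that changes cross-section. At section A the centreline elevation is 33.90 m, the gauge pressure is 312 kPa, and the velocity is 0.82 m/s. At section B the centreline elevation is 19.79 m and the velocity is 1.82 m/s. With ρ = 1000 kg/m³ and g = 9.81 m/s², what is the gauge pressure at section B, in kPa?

P₂ ≈ 449 kPa

Pressure head at A: ψ₁ = P₁/(ρg) = 312×1000 / (1000 × 9.81) = 31.80 m.
Velocity heads: v₁²/2g = 0.82²/19.62 = 0.034 m; v₂²/2g = 1.82²/19.62 = 0.169 m.
Total head H = z₁ + ψ₁ + v₁²/2g = 33.90 + 31.80 + 0.034 = 65.73 m.
ψ₂ = H − z₂ − v₂²/2g = 65.73 − 19.79 − 0.169 = 45.77 m.
P₂ = ρgψ₂ = 1000 × 9.81 × 45.77 ≈ 449 kPa.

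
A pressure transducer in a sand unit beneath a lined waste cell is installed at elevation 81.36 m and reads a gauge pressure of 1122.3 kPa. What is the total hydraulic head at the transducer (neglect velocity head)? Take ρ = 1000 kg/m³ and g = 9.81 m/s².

h ≈ 195.76 m

ψ = P/(ρg) = 1122.3×1000 / (1000 × 9.81) = 114.40 m.
h = z + ψ = 81.36 + 114.40 = 195.76 m.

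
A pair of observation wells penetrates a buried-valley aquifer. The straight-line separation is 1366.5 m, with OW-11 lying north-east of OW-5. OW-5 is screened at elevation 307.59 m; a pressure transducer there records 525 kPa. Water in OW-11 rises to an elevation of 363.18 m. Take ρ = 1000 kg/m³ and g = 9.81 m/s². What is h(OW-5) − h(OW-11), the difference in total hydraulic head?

Pressure head at OW-5: ψ = P/(ρg) = 525×1000 / (1000 × 9.81) = 53.52 m.
Total head at OW-5: h = z + ψ = 307.59 + 53.52 = 361.11 m.
Total head at OW-11: h = 363.18 m (water level in the piezometer is the total head).
Head difference: h(OW-5) − h(OW-11) = 361.11 − 363.18 = -2.07 m.

Δh ≈ -2.07 m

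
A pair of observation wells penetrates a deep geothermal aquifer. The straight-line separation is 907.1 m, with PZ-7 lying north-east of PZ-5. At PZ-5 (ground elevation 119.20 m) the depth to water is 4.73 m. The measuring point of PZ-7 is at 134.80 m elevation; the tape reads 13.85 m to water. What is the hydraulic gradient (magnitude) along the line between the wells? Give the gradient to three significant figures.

Total head at PZ-5: h = 119.20 − 4.73 = 114.47 m.
Total head at PZ-7: h = 134.80 − 13.85 = 120.95 m.
Head difference: h(PZ-5) − h(PZ-7) = 114.47 − 120.95 = -6.48 m.
Hydraulic gradient: i = |Δh| / L = 6.48 / 907.1 = 0.00714.

i ≈ 0.00714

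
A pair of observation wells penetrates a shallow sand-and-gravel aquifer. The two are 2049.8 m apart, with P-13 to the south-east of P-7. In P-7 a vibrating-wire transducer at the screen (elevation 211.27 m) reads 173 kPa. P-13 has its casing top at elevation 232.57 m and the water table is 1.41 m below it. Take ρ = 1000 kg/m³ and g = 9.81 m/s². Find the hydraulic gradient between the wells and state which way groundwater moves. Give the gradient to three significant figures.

i ≈ 0.00110; groundwater flows toward the north-west

Pressure head at P-7: ψ = P/(ρg) = 173×1000 / (1000 × 9.81) = 17.64 m.
Total head at P-7: h = z + ψ = 211.27 + 17.64 = 228.91 m.
Total head at P-13: h = 232.57 − 1.41 = 231.16 m.
Head difference: h(P-7) − h(P-13) = 228.91 − 231.16 = -2.25 m.
Hydraulic gradient: i = |Δh| / L = 2.25 / 2049.8 = 0.00110.
Flow is from higher to lower head: from P-13 toward P-7, i.e. toward the north-west.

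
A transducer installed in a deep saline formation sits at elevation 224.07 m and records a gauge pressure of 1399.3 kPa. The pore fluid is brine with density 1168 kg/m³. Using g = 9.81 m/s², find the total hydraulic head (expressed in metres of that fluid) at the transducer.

h ≈ 346.19 m

ψ = P/(ρg) = 1399.3×1000 / (1168 × 9.81) = 122.12 m.
h = z + ψ = 224.07 + 122.12 = 346.19 m.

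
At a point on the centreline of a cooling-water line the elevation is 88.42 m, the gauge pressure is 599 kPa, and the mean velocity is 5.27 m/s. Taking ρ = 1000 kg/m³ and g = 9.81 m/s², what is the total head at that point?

Pressure head ψ = P/(ρg) = 599×1000 / (1000 × 9.81) = 61.06 m.
Velocity head = v²/(2g) = 5.27² / (2 × 9.81) = 1.416 m.
h = z + ψ + v²/(2g) = 88.42 + 61.06 + 1.416 = 150.90 m.

h ≈ 150.90 m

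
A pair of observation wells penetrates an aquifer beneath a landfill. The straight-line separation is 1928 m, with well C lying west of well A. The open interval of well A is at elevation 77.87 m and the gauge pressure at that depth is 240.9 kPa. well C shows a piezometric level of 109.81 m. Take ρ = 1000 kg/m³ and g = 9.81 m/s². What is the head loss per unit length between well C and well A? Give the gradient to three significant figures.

Pressure head at well A: ψ = P/(ρg) = 240.9×1000 / (1000 × 9.81) = 24.56 m.
Total head at well A: h = z + ψ = 77.87 + 24.56 = 102.43 m.
Total head at well C: h = 109.81 m (water level in the piezometer is the total head).
Head difference: h(well A) − h(well C) = 102.43 − 109.81 = -7.38 m.
Hydraulic gradient: i = |Δh| / L = 7.38 / 1928 = 0.00383.

i ≈ 0.00383 m/m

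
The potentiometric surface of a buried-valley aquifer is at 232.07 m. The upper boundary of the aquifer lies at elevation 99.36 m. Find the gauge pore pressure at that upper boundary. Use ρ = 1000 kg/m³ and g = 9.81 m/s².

Pressure head at the aquifer top: ψ = h − z = 232.07 − 99.36 = 132.71 m.
P = ρgψ = 1000 × 9.81 × 132.71 = 1301885 Pa ≈ 1300 kPa.

P ≈ 1300 kPa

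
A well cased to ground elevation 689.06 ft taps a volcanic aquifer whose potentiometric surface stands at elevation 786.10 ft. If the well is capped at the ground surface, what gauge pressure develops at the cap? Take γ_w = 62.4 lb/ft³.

Head above the cap: Δh = 786.10 − 689.06 = 97.04 ft.
P = γΔh/144 = 62.4 × 97.04 / 144 = 42.1 psi.

P ≈ 42.1 psi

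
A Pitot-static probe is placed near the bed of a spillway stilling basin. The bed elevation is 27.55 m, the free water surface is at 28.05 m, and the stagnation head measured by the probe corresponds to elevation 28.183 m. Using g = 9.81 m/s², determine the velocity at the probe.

Near the bed, under hydrostatic conditions, the piezometric head (z + ψ) equals the free-surface elevation, 28.05 m.
Velocity head = total − piezometric = 28.183 − 28.05 = 0.133 m.
v = √(2g·h_v) = √(2 × 9.81 × 0.133) = 1.62 m/s.

v ≈ 1.62 m/s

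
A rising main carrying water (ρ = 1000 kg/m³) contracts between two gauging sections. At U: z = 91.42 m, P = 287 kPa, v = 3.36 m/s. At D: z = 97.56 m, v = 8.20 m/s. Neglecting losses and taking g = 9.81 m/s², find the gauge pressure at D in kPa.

P₂ ≈ 199 kPa

Pressure head at U: ψ₁ = P₁/(ρg) = 287×1000 / (1000 × 9.81) = 29.26 m.
Velocity heads: v₁²/2g = 3.36²/19.62 = 0.575 m; v₂²/2g = 8.20²/19.62 = 3.427 m.
Total head H = z₁ + ψ₁ + v₁²/2g = 91.42 + 29.26 + 0.575 = 121.26 m.
ψ₂ = H − z₂ − v₂²/2g = 121.26 − 97.56 − 3.427 = 20.27 m.
P₂ = ρgψ₂ = 1000 × 9.81 × 20.27 ≈ 199 kPa.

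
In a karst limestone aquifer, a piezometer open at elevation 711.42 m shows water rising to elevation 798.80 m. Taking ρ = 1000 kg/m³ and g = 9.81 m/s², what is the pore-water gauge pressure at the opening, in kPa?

Pressure head ψ = h − z = 798.80 − 711.42 = 87.38 m.
P = ρgψ = 1000 × 9.81 × 87.38 = 857198 Pa ≈ 857 kPa.

P ≈ 857 kPa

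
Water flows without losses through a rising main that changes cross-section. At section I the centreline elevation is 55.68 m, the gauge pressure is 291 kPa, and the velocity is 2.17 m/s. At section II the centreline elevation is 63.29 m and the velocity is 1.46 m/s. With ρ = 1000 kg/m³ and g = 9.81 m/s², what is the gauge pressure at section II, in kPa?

P₂ ≈ 218 kPa

Pressure head at I: ψ₁ = P₁/(ρg) = 291×1000 / (1000 × 9.81) = 29.66 m.
Velocity heads: v₁²/2g = 2.17²/19.62 = 0.240 m; v₂²/2g = 1.46²/19.62 = 0.109 m.
Total head H = z₁ + ψ₁ + v₁²/2g = 55.68 + 29.66 + 0.240 = 85.58 m.
ψ₂ = H − z₂ − v₂²/2g = 85.58 − 63.29 − 0.109 = 22.18 m.
P₂ = ρgψ₂ = 1000 × 9.81 × 22.18 ≈ 218 kPa.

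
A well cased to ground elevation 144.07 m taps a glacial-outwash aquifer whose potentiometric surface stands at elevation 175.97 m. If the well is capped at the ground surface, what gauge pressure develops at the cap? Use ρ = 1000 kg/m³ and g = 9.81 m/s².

P ≈ 313 kPa

Head above the cap: Δh = 175.97 − 144.07 = 31.90 m.
P = ρgΔh = 1000 × 9.81 × 31.90 = 312939 Pa ≈ 313 kPa.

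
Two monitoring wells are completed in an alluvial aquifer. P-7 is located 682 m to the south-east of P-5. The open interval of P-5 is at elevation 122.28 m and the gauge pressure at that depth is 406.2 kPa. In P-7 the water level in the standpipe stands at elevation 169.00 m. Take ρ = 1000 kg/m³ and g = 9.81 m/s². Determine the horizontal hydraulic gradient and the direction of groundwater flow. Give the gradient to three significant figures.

Pressure head at P-5: ψ = P/(ρg) = 406.2×1000 / (1000 × 9.81) = 41.41 m.
Total head at P-5: h = z + ψ = 122.28 + 41.41 = 163.69 m.
Total head at P-7: h = 169.00 m (water level in the piezometer is the total head).
Head difference: h(P-5) − h(P-7) = 163.69 − 169.00 = -5.31 m.
Hydraulic gradient: i = |Δh| / L = 5.31 / 682 = 0.00779.
Flow is from higher to lower head: from P-7 toward P-5, i.e. toward the north-west.

i ≈ 0.00779; groundwater flows toward the north-west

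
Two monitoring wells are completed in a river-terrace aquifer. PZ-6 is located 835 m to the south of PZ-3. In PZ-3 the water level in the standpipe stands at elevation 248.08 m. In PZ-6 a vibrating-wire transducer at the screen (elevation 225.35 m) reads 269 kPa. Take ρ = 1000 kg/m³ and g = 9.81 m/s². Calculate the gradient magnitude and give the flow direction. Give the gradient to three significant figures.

i ≈ 0.00562; groundwater flows toward the north

Total head at PZ-3: h = 248.08 m (water level in the piezometer is the total head).
Pressure head at PZ-6: ψ = P/(ρg) = 269×1000 / (1000 × 9.81) = 27.42 m.
Total head at PZ-6: h = z + ψ = 225.35 + 27.42 = 252.77 m.
Head difference: h(PZ-3) − h(PZ-6) = 248.08 − 252.77 = -4.69 m.
Hydraulic gradient: i = |Δh| / L = 4.69 / 835 = 0.00562.
Flow is from higher to lower head: from PZ-6 toward PZ-3, i.e. toward the north.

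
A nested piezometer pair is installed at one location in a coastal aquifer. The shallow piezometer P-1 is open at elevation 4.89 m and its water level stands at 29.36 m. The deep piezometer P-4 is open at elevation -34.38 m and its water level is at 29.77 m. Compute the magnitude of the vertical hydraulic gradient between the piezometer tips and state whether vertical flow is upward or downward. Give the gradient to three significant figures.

|i_v| ≈ 0.0104; vertical flow is upward

Total head at P-1: h = 29.36 m (water level in the standpipe).
Total head at P-4: h = 29.77 m.
Δh = h(P-1) − h(P-4) = 29.36 − 29.77 = -0.41 m.
Vertical separation Δz = 4.89 − (-34.38) = 39.27 m.
|i_v| = |Δh| / Δz = 0.41 / 39.27 = 0.0104.
Head is higher in the deep piezometer, so vertical flow is upward (discharge condition).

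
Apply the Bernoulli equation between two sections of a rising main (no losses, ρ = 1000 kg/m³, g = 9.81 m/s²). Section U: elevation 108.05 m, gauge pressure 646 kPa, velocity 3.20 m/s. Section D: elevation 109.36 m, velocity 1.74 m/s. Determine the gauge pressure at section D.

Pressure head at U: ψ₁ = P₁/(ρg) = 646×1000 / (1000 × 9.81) = 65.85 m.
Velocity heads: v₁²/2g = 3.20²/19.62 = 0.522 m; v₂²/2g = 1.74²/19.62 = 0.154 m.
Total head H = z₁ + ψ₁ + v₁²/2g = 108.05 + 65.85 + 0.522 = 174.42 m.
ψ₂ = H − z₂ − v₂²/2g = 174.42 − 109.36 − 0.154 = 64.91 m.
P₂ = ρgψ₂ = 1000 × 9.81 × 64.91 ≈ 637 kPa.

P₂ ≈ 637 kPa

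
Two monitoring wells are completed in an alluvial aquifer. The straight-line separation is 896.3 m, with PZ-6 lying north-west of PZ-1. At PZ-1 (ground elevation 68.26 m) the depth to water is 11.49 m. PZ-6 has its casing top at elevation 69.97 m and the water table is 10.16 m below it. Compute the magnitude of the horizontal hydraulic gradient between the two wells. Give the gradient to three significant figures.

Total head at PZ-1: h = 68.26 − 11.49 = 56.77 m.
Total head at PZ-6: h = 69.97 − 10.16 = 59.81 m.
Head difference: h(PZ-1) − h(PZ-6) = 56.77 − 59.81 = -3.04 m.
Hydraulic gradient: i = |Δh| / L = 3.04 / 896.3 = 0.00339.

i ≈ 0.00339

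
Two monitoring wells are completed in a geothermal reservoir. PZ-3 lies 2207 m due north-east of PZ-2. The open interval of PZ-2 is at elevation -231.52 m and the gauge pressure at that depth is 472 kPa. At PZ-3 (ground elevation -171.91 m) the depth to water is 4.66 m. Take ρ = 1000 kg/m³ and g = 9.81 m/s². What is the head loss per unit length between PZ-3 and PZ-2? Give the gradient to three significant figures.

i ≈ 0.00310 m/m

Pressure head at PZ-2: ψ = P/(ρg) = 472×1000 / (1000 × 9.81) = 48.11 m.
Total head at PZ-2: h = z + ψ = -231.52 + 48.11 = -183.41 m.
Total head at PZ-3: h = -171.91 − 4.66 = -176.57 m.
Head difference: h(PZ-2) − h(PZ-3) = -183.41 − (-176.57) = -6.84 m.
Hydraulic gradient: i = |Δh| / L = 6.84 / 2207 = 0.00310.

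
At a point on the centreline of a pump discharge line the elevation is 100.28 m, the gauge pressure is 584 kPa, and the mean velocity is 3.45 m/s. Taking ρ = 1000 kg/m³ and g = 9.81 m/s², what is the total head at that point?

Pressure head ψ = P/(ρg) = 584×1000 / (1000 × 9.81) = 59.53 m.
Velocity head = v²/(2g) = 3.45² / (2 × 9.81) = 0.607 m.
h = z + ψ + v²/(2g) = 100.28 + 59.53 + 0.607 = 160.42 m.

h ≈ 160.42 m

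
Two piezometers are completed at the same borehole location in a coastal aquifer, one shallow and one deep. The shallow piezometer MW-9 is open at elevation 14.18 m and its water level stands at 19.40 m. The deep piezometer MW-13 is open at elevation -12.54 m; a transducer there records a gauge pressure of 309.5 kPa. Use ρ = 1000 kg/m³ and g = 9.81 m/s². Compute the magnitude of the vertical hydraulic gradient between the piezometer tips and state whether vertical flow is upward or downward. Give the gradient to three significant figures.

Total head at MW-9: h = 19.40 m (water level in the standpipe).
Pressure head at MW-13: ψ = P/(ρg) = 309.5×1000 / (1000 × 9.81) = 31.55 m.
Total head at MW-13: h = z + ψ = -12.54 + 31.55 = 19.01 m.
Δh = h(MW-9) − h(MW-13) = 19.40 − 19.01 = 0.39 m.
Vertical separation Δz = 14.18 − (-12.54) = 26.72 m.
|i_v| = |Δh| / Δz = 0.39 / 26.72 = 0.0146.
Head is higher in the shallow piezometer, so vertical flow is downward (recharge condition).

|i_v| ≈ 0.0146; vertical flow is downward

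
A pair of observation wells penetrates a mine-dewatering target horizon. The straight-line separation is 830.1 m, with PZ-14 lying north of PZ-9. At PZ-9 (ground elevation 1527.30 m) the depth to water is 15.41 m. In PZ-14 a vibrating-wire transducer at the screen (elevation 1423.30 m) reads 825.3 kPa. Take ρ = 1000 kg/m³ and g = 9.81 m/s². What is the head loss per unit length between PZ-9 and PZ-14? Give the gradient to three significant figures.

Total head at PZ-9: h = 1527.30 − 15.41 = 1511.89 m.
Pressure head at PZ-14: ψ = P/(ρg) = 825.3×1000 / (1000 × 9.81) = 84.13 m.
Total head at PZ-14: h = z + ψ = 1423.30 + 84.13 = 1507.43 m.
Head difference: h(PZ-9) − h(PZ-14) = 1511.89 − 1507.43 = 4.46 m.
Hydraulic gradient: i = |Δh| / L = 4.46 / 830.1 = 0.00537.

i ≈ 0.00537 m/m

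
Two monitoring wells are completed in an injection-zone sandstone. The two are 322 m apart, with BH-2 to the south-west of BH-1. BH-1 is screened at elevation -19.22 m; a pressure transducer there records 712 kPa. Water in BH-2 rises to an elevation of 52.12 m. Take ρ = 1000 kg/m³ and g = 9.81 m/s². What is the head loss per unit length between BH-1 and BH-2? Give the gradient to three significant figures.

Pressure head at BH-1: ψ = P/(ρg) = 712×1000 / (1000 × 9.81) = 72.58 m.
Total head at BH-1: h = z + ψ = -19.22 + 72.58 = 53.36 m.
Total head at BH-2: h = 52.12 m (water level in the piezometer is the total head).
Head difference: h(BH-1) − h(BH-2) = 53.36 − 52.12 = 1.24 m.
Hydraulic gradient: i = |Δh| / L = 1.24 / 322 = 0.00385.

i ≈ 0.00385 m/m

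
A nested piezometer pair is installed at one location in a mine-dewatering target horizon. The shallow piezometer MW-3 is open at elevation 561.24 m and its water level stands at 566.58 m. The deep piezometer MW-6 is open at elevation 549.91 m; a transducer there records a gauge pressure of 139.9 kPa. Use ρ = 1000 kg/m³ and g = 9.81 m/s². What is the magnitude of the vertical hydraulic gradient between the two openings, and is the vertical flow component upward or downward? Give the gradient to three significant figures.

|i_v| ≈ 0.213; vertical flow is downward

Total head at MW-3: h = 566.58 m (water level in the standpipe).
Pressure head at MW-6: ψ = P/(ρg) = 139.9×1000 / (1000 × 9.81) = 14.26 m.
Total head at MW-6: h = z + ψ = 549.91 + 14.26 = 564.17 m.
Δh = h(MW-3) − h(MW-6) = 566.58 − 564.17 = 2.41 m.
Vertical separation Δz = 561.24 − 549.91 = 11.33 m.
|i_v| = |Δh| / Δz = 2.41 / 11.33 = 0.213.
Head is higher in the shallow piezometer, so vertical flow is downward (recharge condition).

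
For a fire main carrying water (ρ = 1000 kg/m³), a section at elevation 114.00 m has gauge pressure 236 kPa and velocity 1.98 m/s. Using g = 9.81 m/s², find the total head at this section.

h ≈ 138.26 m

Pressure head ψ = P/(ρg) = 236×1000 / (1000 × 9.81) = 24.06 m.
Velocity head = v²/(2g) = 1.98² / (2 × 9.81) = 0.200 m.
h = z + ψ + v²/(2g) = 114.00 + 24.06 + 0.200 = 138.26 m.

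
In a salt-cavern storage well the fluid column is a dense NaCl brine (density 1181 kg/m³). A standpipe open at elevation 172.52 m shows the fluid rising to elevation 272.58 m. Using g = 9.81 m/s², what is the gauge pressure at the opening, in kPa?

P ≈ 1160 kPa

Pressure head ψ = h − z = 272.58 − 172.52 = 100.06 m.
P = ρgψ = 1181 × 9.81 × 100.06 = 1159256 Pa ≈ 1160 kPa.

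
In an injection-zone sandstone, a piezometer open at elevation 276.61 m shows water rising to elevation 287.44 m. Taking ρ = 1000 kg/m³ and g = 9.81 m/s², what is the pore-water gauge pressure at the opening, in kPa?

Pressure head ψ = h − z = 287.44 − 276.61 = 10.83 m.
P = ρgψ = 1000 × 9.81 × 10.83 = 106242 Pa ≈ 106 kPa.

P ≈ 106 kPa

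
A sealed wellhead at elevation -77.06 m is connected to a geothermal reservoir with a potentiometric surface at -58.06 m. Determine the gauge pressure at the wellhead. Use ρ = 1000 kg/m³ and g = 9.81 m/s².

P ≈ 186 kPa

Head above the cap: Δh = -58.06 − (-77.06) = 19.00 m.
P = ρgΔh = 1000 × 9.81 × 19.00 = 186390 Pa ≈ 186 kPa.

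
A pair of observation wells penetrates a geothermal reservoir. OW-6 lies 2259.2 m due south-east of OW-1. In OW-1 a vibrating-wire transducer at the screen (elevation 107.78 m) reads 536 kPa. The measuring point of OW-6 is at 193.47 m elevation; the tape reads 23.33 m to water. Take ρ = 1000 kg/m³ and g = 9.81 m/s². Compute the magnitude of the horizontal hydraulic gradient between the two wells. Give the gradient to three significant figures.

Pressure head at OW-1: ψ = P/(ρg) = 536×1000 / (1000 × 9.81) = 54.64 m.
Total head at OW-1: h = z + ψ = 107.78 + 54.64 = 162.42 m.
Total head at OW-6: h = 193.47 − 23.33 = 170.14 m.
Head difference: h(OW-1) − h(OW-6) = 162.42 − 170.14 = -7.72 m.
Hydraulic gradient: i = |Δh| / L = 7.72 / 2259.2 = 0.00342.

i ≈ 0.00342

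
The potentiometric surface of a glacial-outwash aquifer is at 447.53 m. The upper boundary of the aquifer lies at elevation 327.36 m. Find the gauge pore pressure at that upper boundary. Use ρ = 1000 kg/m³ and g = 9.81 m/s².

P ≈ 1180 kPa

Pressure head at the aquifer top: ψ = h − z = 447.53 − 327.36 = 120.17 m.
P = ρgψ = 1000 × 9.81 × 120.17 = 1178868 Pa ≈ 1180 kPa.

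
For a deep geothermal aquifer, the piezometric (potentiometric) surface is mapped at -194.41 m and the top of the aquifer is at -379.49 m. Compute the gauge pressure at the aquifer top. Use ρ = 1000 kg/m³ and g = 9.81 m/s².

Pressure head at the aquifer top: ψ = h − z = -194.41 − (-379.49) = 185.08 m.
P = ρgψ = 1000 × 9.81 × 185.08 = 1815635 Pa ≈ 1820 kPa.

P ≈ 1820 kPa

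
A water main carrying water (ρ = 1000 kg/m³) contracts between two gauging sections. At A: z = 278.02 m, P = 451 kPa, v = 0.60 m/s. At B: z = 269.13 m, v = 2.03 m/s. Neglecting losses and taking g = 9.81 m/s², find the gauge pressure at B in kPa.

P₂ ≈ 536 kPa

Pressure head at A: ψ₁ = P₁/(ρg) = 451×1000 / (1000 × 9.81) = 45.97 m.
Velocity heads: v₁²/2g = 0.60²/19.62 = 0.018 m; v₂²/2g = 2.03²/19.62 = 0.210 m.
Total head H = z₁ + ψ₁ + v₁²/2g = 278.02 + 45.97 + 0.018 = 324.01 m.
ψ₂ = H − z₂ − v₂²/2g = 324.01 − 269.13 − 0.210 = 54.67 m.
P₂ = ρgψ₂ = 1000 × 9.81 × 54.67 ≈ 536 kPa.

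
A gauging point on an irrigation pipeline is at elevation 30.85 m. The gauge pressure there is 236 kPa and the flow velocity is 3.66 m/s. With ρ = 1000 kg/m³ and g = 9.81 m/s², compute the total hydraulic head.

h ≈ 55.59 m

Pressure head ψ = P/(ρg) = 236×1000 / (1000 × 9.81) = 24.06 m.
Velocity head = v²/(2g) = 3.66² / (2 × 9.81) = 0.683 m.
h = z + ψ + v²/(2g) = 30.85 + 24.06 + 0.683 = 55.59 m.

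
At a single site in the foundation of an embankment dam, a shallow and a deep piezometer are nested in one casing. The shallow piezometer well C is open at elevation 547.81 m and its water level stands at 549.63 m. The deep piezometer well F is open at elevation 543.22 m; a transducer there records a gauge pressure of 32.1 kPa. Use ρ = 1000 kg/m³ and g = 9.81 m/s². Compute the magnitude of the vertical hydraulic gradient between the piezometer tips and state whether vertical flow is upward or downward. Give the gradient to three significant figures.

Total head at well C: h = 549.63 m (water level in the standpipe).
Pressure head at well F: ψ = P/(ρg) = 32.1×1000 / (1000 × 9.81) = 3.27 m.
Total head at well F: h = z + ψ = 543.22 + 3.27 = 546.49 m.
Δh = h(well C) − h(well F) = 549.63 − 546.49 = 3.14 m.
Vertical separation Δz = 547.81 − 543.22 = 4.59 m.
|i_v| = |Δh| / Δz = 3.14 / 4.59 = 0.684.
Head is higher in the shallow piezometer, so vertical flow is downward (recharge condition).

|i_v| ≈ 0.684; vertical flow is downward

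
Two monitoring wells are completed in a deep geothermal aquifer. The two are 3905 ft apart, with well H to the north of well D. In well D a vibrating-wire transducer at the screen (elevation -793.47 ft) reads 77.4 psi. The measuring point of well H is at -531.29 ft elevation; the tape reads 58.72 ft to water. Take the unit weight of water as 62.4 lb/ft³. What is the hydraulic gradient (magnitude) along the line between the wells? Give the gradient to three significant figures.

i ≈ 0.00636

Pressure head at well D: ψ = 144·P/γ = 144 × 77.4 / 62.4 = 178.62 ft.
Total head at well D: h = z + ψ = -793.47 + 178.62 = -614.85 ft.
Total head at well H: h = -531.29 − 58.72 = -590.01 ft.
Head difference: h(well D) − h(well H) = -614.85 − (-590.01) = -24.84 ft.
Hydraulic gradient: i = |Δh| / L = 24.84 / 3905 = 0.00636.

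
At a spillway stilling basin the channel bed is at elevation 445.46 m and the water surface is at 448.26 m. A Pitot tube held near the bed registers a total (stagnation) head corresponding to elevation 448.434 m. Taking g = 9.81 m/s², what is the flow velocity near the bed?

v ≈ 1.85 m/s

Near the bed, under hydrostatic conditions, the piezometric head (z + ψ) equals the free-surface elevation, 448.26 m.
Velocity head = total − piezometric = 448.434 − 448.26 = 0.174 m.
v = √(2g·h_v) = √(2 × 9.81 × 0.174) = 1.85 m/s.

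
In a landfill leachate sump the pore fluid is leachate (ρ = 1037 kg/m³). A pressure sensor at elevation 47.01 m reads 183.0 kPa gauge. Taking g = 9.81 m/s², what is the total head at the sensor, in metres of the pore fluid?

h ≈ 65.00 m

ψ = P/(ρg) = 183.0×1000 / (1037 × 9.81) = 17.99 m.
h = z + ψ = 47.01 + 17.99 = 65.00 m.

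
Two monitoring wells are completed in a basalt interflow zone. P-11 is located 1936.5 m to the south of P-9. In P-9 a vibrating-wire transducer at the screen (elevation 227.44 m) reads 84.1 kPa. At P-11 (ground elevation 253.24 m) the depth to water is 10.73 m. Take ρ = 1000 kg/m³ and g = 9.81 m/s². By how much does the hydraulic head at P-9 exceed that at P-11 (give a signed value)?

Δh ≈ -6.50 m

Pressure head at P-9: ψ = P/(ρg) = 84.1×1000 / (1000 × 9.81) = 8.57 m.
Total head at P-9: h = z + ψ = 227.44 + 8.57 = 236.01 m.
Total head at P-11: h = 253.24 − 10.73 = 242.51 m.
Head difference: h(P-9) − h(P-11) = 236.01 − 242.51 = -6.50 m.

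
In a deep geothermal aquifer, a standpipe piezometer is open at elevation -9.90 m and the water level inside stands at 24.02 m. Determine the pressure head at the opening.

ψ ≈ 33.92 m

Total head h = 24.02 m (the water-surface elevation in the piezometer).
Pressure head ψ = h − z = 24.02 − (-9.90) = 33.92 m.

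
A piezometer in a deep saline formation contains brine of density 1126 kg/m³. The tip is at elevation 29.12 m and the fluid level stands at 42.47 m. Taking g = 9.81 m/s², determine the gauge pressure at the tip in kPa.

P ≈ 147 kPa

Pressure head ψ = h − z = 42.47 − 29.12 = 13.35 m.
P = ρgψ = 1126 × 9.81 × 13.35 = 147465 Pa ≈ 147 kPa.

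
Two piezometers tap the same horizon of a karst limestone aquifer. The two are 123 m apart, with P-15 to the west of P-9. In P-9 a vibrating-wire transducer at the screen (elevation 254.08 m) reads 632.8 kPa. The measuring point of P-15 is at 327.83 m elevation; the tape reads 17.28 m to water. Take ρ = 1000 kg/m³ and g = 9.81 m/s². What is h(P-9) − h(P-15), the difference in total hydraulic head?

Δh ≈ 8.04 m

Pressure head at P-9: ψ = P/(ρg) = 632.8×1000 / (1000 × 9.81) = 64.51 m.
Total head at P-9: h = z + ψ = 254.08 + 64.51 = 318.59 m.
Total head at P-15: h = 327.83 − 17.28 = 310.55 m.
Head difference: h(P-9) − h(P-15) = 318.59 − 310.55 = 8.04 m.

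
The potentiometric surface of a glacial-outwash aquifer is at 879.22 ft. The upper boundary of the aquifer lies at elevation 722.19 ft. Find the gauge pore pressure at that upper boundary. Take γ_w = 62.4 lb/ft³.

Pressure head at the aquifer top: ψ = h − z = 879.22 − 722.19 = 157.03 ft.
P = γψ/144 = 62.4 × 157.03 / 144 = 68.0 psi.

P ≈ 68.0 psi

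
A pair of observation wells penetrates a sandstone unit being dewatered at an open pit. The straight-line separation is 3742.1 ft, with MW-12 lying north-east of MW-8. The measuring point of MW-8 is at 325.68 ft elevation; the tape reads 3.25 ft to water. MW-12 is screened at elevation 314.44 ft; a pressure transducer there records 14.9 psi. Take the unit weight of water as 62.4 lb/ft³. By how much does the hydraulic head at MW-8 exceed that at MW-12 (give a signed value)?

Total head at MW-8: h = 325.68 − 3.25 = 322.43 ft.
Pressure head at MW-12: ψ = 144·P/γ = 144 × 14.9 / 62.4 = 34.38 ft.
Total head at MW-12: h = z + ψ = 314.44 + 34.38 = 348.82 ft.
Head difference: h(MW-8) − h(MW-12) = 322.43 − 348.82 = -26.39 ft.

Δh ≈ -26.39 ft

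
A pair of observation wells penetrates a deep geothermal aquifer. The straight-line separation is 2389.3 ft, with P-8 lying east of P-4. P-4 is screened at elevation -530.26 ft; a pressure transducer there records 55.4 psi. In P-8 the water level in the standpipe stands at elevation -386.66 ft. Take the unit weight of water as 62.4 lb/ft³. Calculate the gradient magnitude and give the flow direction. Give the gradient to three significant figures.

Pressure head at P-4: ψ = 144·P/γ = 144 × 55.4 / 62.4 = 127.85 ft.
Total head at P-4: h = z + ψ = -530.26 + 127.85 = -402.41 ft.
Total head at P-8: h = -386.66 ft (water level in the piezometer is the total head).
Head difference: h(P-4) − h(P-8) = -402.41 − (-386.66) = -15.75 ft.
Hydraulic gradient: i = |Δh| / L = 15.75 / 2389.3 = 0.00659.
Flow is from higher to lower head: from P-8 toward P-4, i.e. toward the west.

i ≈ 0.00659; groundwater flows toward the west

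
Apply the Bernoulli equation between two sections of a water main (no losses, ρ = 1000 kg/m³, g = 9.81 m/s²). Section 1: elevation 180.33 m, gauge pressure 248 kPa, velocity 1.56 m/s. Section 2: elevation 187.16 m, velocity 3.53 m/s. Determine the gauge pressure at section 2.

P₂ ≈ 176 kPa

Pressure head at 1: ψ₁ = P₁/(ρg) = 248×1000 / (1000 × 9.81) = 25.28 m.
Velocity heads: v₁²/2g = 1.56²/19.62 = 0.124 m; v₂²/2g = 3.53²/19.62 = 0.635 m.
Total head H = z₁ + ψ₁ + v₁²/2g = 180.33 + 25.28 + 0.124 = 205.73 m.
ψ₂ = H − z₂ − v₂²/2g = 205.73 − 187.16 − 0.635 = 17.93 m.
P₂ = ρgψ₂ = 1000 × 9.81 × 17.93 ≈ 176 kPa.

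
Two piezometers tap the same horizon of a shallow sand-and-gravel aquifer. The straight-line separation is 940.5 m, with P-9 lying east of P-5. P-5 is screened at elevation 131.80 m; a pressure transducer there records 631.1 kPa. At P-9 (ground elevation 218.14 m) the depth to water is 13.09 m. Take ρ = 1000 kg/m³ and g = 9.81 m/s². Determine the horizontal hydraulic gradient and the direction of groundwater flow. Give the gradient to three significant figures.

Pressure head at P-5: ψ = P/(ρg) = 631.1×1000 / (1000 × 9.81) = 64.33 m.
Total head at P-5: h = z + ψ = 131.80 + 64.33 = 196.13 m.
Total head at P-9: h = 218.14 − 13.09 = 205.05 m.
Head difference: h(P-5) − h(P-9) = 196.13 − 205.05 = -8.92 m.
Hydraulic gradient: i = |Δh| / L = 8.92 / 940.5 = 0.00948.
Flow is from higher to lower head: from P-9 toward P-5, i.e. toward the west.

i ≈ 0.00948; groundwater flows toward the west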